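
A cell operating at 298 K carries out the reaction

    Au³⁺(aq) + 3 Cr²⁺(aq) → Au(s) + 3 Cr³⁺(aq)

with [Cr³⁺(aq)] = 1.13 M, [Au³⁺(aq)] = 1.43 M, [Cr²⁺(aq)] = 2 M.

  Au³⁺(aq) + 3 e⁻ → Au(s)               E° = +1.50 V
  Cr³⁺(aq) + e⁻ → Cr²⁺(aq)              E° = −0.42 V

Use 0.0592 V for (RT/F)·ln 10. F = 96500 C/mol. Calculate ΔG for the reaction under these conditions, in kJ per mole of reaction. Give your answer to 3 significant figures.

E°cell = +1.50 − (−0.42) = +1.92 V; the balanced reaction transfers n = 3 electrons.
Here Q = [Cr³⁺(aq)]^3 / ([Au³⁺(aq)]·[Cr²⁺(aq)]^3) = 0.126 (log Q = −0.899), giving E = +1.92 − (0.0592/3)·(−0.899) = +1.9377 V.
ΔG = −nFE = −(3)(96500)(+1.9377) J/mol = −561 kJ/mol.

−561 kJ/mol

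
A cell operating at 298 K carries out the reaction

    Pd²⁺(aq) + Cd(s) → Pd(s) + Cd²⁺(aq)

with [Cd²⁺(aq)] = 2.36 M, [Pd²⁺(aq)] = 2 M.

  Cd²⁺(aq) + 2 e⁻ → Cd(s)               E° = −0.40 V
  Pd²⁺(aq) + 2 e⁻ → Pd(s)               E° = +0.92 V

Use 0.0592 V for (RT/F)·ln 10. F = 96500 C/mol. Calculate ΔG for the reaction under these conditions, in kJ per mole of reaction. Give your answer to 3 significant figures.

With Pd²⁺/Pd reduced at the cathode, E°cell = +0.92 − (−0.40) = +1.32 V and n = 2.
The reaction quotient is [Cd²⁺(aq)] / [Pd²⁺(aq)] = 1.18; by Nernst, E = +1.32 − (0.0592/2)(0.072) = +1.3179 V.
ΔG = −nFE = −(2)(96500)(+1.3179) J/mol = −254 kJ/mol.

−254 kJ/mol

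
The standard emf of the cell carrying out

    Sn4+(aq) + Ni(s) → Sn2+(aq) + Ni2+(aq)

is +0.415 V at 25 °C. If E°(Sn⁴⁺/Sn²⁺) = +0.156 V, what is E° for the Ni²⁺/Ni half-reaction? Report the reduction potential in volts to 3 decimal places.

In the reaction as written the Sn⁴⁺/Sn²⁺ couple is reduced (cathode) and Ni²⁺/Ni is oxidized (anode), so E°cell = E°(Sn⁴⁺/Sn²⁺) − E°(Ni²⁺/Ni).
E°(Ni²⁺/Ni) = E°(cathode) − E°cell = +0.156 − (+0.415) = −0.259 V.

−0.259 V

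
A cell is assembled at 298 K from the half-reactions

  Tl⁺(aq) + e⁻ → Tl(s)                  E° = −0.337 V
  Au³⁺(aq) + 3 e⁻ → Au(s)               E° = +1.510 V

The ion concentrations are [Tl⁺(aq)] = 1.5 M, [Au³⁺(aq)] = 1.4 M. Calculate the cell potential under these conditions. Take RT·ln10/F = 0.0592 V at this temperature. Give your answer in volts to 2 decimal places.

Since E°(Au³⁺/Au) > E°(Tl⁺/Tl), Au³⁺/Au serves as the cathode.
E°cell = E°cat − E°an = +1.510 − (−0.337) = +1.847 V; n = 3.
The balanced reaction is Au³⁺(aq) + 3 Tl(s) → Au(s) + 3 Tl⁺(aq), so Q = [Tl⁺(aq)]^3 / [Au³⁺(aq)] = 2.41 and log Q = 0.382.
Applying E = E° − (RT ln10/nF)·log Q gives +1.847 − (0.0592/3)(0.382) = +1.84 V.

+1.84 V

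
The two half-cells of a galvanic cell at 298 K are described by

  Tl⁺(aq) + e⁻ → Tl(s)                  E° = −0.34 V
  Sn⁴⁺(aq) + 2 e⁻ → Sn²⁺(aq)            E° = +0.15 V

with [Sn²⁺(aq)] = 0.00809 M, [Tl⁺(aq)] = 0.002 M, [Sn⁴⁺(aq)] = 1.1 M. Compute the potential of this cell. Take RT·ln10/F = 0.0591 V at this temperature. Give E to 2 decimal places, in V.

+0.71 V

Sn⁴⁺/Sn²⁺ is reduced (cathode, E° = +0.15 V) and Tl⁺/Tl is oxidized (anode).
The standard potential is +0.15 − (−0.34) = +0.49 V and the balanced reaction transfers n = 2 electrons.
The balanced reaction is Sn⁴⁺(aq) + 2 Tl(s) → Sn²⁺(aq) + 2 Tl⁺(aq), so Q = ([Sn²⁺(aq)]·[Tl⁺(aq)]^2) / [Sn⁴⁺(aq)] = 2.94×10^−8 and log Q = −7.531.
E = E° − (0.0591/n)·log Q = +0.49 − (0.0591/2)(−7.531) = +0.71 V.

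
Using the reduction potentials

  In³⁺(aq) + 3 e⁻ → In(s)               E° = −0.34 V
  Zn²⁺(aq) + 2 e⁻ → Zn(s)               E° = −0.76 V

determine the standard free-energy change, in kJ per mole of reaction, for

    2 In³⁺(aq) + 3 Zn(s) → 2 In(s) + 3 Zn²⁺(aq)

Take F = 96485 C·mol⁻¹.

In the reaction as written In³⁺(aq) is reduced, so the In³⁺/In couple is the cathode and Zn²⁺/Zn is the anode.
E°cell = −0.34 − (−0.76) = +0.42 V; balancing electrons gives n = 6.
ΔG° = −nFE°cell = −(6)(96485)(+0.42) J/mol = −243 kJ/mol.

−243 kJ/mol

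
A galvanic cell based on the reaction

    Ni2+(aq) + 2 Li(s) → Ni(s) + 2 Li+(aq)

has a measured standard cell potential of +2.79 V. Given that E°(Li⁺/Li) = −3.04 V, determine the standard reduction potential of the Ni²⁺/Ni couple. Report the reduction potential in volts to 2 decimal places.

−0.25 V

In the reaction as written the Ni²⁺/Ni couple is reduced (cathode) and Li⁺/Li is oxidized (anode), so E°cell = E°(Ni²⁺/Ni) − E°(Li⁺/Li).
E°(Ni²⁺/Ni) = E°cell + E°(anode) = +2.79 + (−3.04) = −0.25 V.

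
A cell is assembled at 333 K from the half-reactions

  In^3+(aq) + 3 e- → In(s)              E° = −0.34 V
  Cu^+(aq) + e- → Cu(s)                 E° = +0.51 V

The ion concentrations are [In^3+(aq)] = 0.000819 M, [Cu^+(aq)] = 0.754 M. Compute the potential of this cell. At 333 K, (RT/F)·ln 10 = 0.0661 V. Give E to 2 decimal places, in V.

Since E°(Cu⁺/Cu) > E°(In³⁺/In), Cu⁺/Cu serves as the cathode.
E°cell = +0.51 − (−0.34) = +0.85 V, with n = 3 electrons transferred.
Balancing gives 3 Cu^+(aq) + In(s) → 3 Cu(s) + In^3+(aq); hence Q = [In^3+(aq)] / [Cu^+(aq)]^3 = 0.00191 (log Q = −2.719).
Applying E = E° − (RT ln10/nF)·log Q gives +0.85 − (0.0661/3)(−2.719) = +0.91 V.

+0.91 V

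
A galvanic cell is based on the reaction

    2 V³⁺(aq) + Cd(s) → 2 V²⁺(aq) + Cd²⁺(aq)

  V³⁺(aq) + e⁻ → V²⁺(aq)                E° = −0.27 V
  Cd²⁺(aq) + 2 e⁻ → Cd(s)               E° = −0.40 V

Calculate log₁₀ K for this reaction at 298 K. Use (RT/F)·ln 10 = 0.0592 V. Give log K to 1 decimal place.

The V³⁺/V²⁺ couple is reduced (cathode); E°cell = −0.27 − (−0.40) = +0.13 V with n = 2.
At equilibrium E = 0, so log K = nE°cell / 0.0592 = (2)(+0.13) / 0.0592 = 4.4.

log K = 4.4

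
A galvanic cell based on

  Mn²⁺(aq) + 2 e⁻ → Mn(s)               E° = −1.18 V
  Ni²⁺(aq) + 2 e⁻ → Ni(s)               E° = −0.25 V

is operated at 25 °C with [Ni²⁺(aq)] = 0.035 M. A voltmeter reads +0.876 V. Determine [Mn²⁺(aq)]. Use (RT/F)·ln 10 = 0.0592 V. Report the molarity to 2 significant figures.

2.3 M

The Ni²⁺/Ni couple has the larger reduction potential, so it is the cathode: E°cell = −0.25 − (−1.18) = +0.93 V and n = 2.
Rearranging E = E° − (0.0592/n)·log Q gives log Q = 2(+0.93 − (+0.876))/0.0592 = 1.824.
The balanced reaction is Ni²⁺(aq) + Mn(s) → Ni(s) + Mn²⁺(aq), so Q = [Mn²⁺(aq)] / [Ni²⁺(aq)].
Substituting the known concentrations and solving, log [Mn²⁺(aq)] = 0.368 and [Mn²⁺(aq)] = 2.3 M.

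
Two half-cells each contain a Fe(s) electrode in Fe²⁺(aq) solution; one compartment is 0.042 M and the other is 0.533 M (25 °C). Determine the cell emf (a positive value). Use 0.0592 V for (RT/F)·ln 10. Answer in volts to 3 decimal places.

For a concentration cell E°cell = 0, since both electrodes use the same couple.
The compartment with the higher Fe²⁺(aq) concentration (0.533 M) acts as the cathode; ions are reduced there and produced at the dilute (0.042 M) anode.
With n = 2, Ecell = −(0.0592/2)·log([dilute]/[conc]) = −(0.0592/2)·log(0.042/0.533) = +0.033 V.

0.033 V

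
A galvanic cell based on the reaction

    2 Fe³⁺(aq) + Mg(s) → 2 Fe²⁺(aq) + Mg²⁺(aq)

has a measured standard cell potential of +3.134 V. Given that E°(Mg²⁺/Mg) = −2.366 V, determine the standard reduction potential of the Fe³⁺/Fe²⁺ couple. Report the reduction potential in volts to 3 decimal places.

In the reaction as written the Fe³⁺/Fe²⁺ couple is reduced (cathode) and Mg²⁺/Mg is oxidized (anode), so E°cell = E°(Fe³⁺/Fe²⁺) − E°(Mg²⁺/Mg).
E°(Fe³⁺/Fe²⁺) = E°cell + E°(anode) = +3.134 + (−2.366) = +0.768 V.

+0.768 V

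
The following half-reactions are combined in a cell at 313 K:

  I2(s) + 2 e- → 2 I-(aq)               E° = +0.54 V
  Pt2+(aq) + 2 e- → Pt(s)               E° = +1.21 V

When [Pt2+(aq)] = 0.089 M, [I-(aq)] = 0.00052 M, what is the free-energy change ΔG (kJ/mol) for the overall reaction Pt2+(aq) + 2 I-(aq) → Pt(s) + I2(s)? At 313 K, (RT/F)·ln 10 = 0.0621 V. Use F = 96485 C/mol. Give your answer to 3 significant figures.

With Pt²⁺/Pt reduced at the cathode, E°cell = +1.21 − (+0.54) = +0.67 V and n = 2.
Q = 1 / ([Pt2+(aq)]·[I-(aq)]^2) = 4.16×10^7, so log Q = 7.619 and E = +0.67 − (0.0621/2)(7.619) = +0.4334 V.
Finally ΔG = −nFE = −(2)(96485 C/mol)(+0.4334 V) = −83.6 kJ/mol.

−83.6 kJ/mol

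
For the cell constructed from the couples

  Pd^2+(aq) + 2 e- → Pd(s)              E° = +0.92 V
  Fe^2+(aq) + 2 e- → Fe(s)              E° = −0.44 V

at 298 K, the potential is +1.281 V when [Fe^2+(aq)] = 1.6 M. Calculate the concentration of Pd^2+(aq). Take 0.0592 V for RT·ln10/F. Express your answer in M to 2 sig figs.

0.0034 M

The Pd²⁺/Pd couple has the larger reduction potential, so it is the cathode: E°cell = +0.92 − (−0.44) = +1.36 V and n = 2.
Since E = E° − (0.0592/n)·log Q, log Q = n(E° − E)/0.0592 = 2.669.
The balanced reaction is Pd^2+(aq) + Fe(s) → Pd(s) + Fe^2+(aq), so Q = [Fe^2+(aq)] / [Pd^2+(aq)].
Isolating [Pd^2+(aq)] in Q = 10^{2.669} yields log [Pd^2+(aq)] = −2.465, i.e. 0.0034 M.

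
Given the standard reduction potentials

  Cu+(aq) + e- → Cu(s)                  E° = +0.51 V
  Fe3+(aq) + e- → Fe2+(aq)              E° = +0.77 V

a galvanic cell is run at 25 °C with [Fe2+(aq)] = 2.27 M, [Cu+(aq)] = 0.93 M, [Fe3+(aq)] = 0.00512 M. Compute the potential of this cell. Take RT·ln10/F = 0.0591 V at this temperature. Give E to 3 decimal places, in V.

Fe³⁺/Fe²⁺ is reduced (cathode, E° = +0.77 V) and Cu⁺/Cu is oxidized (anode).
E°cell = +0.77 − (+0.51) = +0.26 V, with n = 1 electron transferred.
For the overall reaction Fe3+(aq) + Cu(s) → Fe2+(aq) + Cu+(aq), Q = ([Fe2+(aq)]·[Cu+(aq)]) / [Fe3+(aq)] = 412, giving log Q = 2.615.
By the Nernst equation, E = +0.26 − (0.0591/1)·(2.615) = +0.105 V.

+0.105 V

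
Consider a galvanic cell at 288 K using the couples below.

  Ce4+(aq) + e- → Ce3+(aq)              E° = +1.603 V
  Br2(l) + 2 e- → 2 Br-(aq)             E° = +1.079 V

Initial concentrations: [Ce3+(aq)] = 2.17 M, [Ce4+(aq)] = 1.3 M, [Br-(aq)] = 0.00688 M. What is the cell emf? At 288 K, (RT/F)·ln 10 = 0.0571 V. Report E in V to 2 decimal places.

Since E°(Ce⁴⁺/Ce³⁺) > E°(Br₂/Br⁻), Ce⁴⁺/Ce³⁺ serves as the cathode.
E°cell = +1.603 − (+1.079) = +0.524 V, with n = 2 electrons transferred.
The balanced reaction is 2 Ce4+(aq) + 2 Br-(aq) → 2 Ce3+(aq) + Br2(l), so Q = [Ce3+(aq)]^2 / ([Ce4+(aq)]^2·[Br-(aq)]^2) = 5.89×10^4 and log Q = 4.770.
E = E° − (0.0571/n)·log Q = +0.524 − (0.0571/2)(4.770) = +0.39 V.

+0.39 V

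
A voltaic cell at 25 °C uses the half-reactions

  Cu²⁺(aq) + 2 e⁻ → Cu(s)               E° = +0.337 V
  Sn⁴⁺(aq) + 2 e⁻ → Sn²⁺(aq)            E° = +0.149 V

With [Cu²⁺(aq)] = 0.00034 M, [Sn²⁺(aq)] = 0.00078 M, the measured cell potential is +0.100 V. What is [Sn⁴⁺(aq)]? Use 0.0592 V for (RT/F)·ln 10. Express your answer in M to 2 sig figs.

0.00025 M

Cu²⁺/Cu is the cathode (higher E°); E°cell = +0.337 − (+0.149) = +0.188 V with n = 2.
Since E = E° − (0.0592/n)·log Q, log Q = n(E° − E)/0.0592 = 2.973.
The balanced reaction is Cu²⁺(aq) + Sn²⁺(aq) → Cu(s) + Sn⁴⁺(aq), so Q = [Sn⁴⁺(aq)] / ([Cu²⁺(aq)]·[Sn²⁺(aq)]).
Solving for the unknown gives log [Sn⁴⁺(aq)] = −3.603, so [Sn⁴⁺(aq)] ≈ 0.00025 M.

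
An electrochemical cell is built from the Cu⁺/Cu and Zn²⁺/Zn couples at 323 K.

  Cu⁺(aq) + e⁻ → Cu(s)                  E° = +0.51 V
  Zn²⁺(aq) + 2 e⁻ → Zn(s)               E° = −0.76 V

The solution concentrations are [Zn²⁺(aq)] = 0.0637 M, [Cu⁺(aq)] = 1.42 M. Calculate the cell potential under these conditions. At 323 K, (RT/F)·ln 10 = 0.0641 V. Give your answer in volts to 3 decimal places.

The Cu⁺/Cu couple has the more positive E°, so it is the cathode; Zn²⁺/Zn is the anode.
The standard potential is +0.51 − (−0.76) = +1.27 V and the balanced reaction transfers n = 2 electrons.
For the overall reaction 2 Cu⁺(aq) + Zn(s) → 2 Cu(s) + Zn²⁺(aq), Q = [Zn²⁺(aq)] / [Cu⁺(aq)]^2 = 0.0316, giving log Q = −1.500.
Applying E = E° − (RT ln10/nF)·log Q gives +1.27 − (0.0641/2)(−1.500) = +1.318 V.

+1.318 V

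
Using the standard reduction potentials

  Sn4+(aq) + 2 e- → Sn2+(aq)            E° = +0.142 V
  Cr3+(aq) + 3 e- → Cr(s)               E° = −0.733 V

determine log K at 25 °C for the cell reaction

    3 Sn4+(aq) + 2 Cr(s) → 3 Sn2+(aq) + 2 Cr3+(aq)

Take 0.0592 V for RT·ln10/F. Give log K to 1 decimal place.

log K = 88.7

The Sn⁴⁺/Sn²⁺ couple is reduced (cathode); E°cell = +0.142 − (−0.733) = +0.875 V with n = 6.
At equilibrium E = 0, so log K = nE°cell / 0.0592 = (6)(+0.875) / 0.0592 = 88.7.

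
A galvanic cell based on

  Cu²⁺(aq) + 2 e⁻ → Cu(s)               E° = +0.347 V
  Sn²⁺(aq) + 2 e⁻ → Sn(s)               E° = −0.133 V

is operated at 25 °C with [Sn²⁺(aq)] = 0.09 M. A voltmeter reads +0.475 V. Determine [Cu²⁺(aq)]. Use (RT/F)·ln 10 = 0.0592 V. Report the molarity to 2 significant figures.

0.061 M

Cu²⁺/Cu is the cathode (higher E°); E°cell = +0.347 − (−0.133) = +0.480 V with n = 2.
From the Nernst equation, log Q = n(E° − E)/0.0592 = 2·(+0.480 − (+0.475))/0.0592 = 0.169.
For Cu²⁺(aq) + Sn(s) → Cu(s) + Sn²⁺(aq), the reaction quotient is Q = [Sn²⁺(aq)] / [Cu²⁺(aq)].
Isolating [Cu²⁺(aq)] in Q = 10^{0.169} yields log [Cu²⁺(aq)] = −1.215, i.e. 0.061 M.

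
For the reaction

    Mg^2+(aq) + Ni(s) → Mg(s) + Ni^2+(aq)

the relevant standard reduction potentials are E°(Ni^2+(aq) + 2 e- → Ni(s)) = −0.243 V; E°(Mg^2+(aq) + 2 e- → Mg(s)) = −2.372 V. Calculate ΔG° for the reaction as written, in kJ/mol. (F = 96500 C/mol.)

In the reaction as written Mg^2+(aq) is reduced, so the Mg²⁺/Mg couple is the cathode and Ni²⁺/Ni is the anode.
E°cell = −2.372 − (−0.243) = −2.129 V; balancing electrons gives n = 2.
ΔG° = −nFE°cell = −(2)(96500)(−2.129) J/mol = +411 kJ/mol.

+411 kJ/mol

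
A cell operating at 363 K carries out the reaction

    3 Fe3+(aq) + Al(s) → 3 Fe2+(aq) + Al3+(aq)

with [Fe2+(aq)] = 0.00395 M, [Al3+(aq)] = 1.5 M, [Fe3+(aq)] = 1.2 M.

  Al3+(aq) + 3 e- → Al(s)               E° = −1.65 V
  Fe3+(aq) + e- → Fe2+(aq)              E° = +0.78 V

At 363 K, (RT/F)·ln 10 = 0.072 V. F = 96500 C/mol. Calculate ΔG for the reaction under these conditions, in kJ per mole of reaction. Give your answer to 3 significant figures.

−754 kJ/mol

With Fe³⁺/Fe²⁺ reduced at the cathode, E°cell = +0.78 − (−1.65) = +2.43 V and n = 3.
Q = ([Fe2+(aq)]^3·[Al3+(aq)]) / [Fe3+(aq)]^3 = 5.35×10^−8, so log Q = −7.272 and E = +2.43 − (0.072/3)(−7.272) = +2.6045 V.
Finally ΔG = −nFE = −(3)(96500 C/mol)(+2.6045 V) = −754 kJ/mol.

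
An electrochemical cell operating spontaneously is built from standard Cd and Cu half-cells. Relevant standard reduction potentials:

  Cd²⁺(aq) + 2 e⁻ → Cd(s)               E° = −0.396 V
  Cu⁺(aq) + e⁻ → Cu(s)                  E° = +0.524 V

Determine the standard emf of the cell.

The Cu⁺/Cu couple has the higher E°, so Cu ion is reduced (cathode) and Cd is oxidized (anode).
E°cell = E°(cathode) − E°(anode) = +0.524 − (−0.396) = +0.920 V.

+0.920 V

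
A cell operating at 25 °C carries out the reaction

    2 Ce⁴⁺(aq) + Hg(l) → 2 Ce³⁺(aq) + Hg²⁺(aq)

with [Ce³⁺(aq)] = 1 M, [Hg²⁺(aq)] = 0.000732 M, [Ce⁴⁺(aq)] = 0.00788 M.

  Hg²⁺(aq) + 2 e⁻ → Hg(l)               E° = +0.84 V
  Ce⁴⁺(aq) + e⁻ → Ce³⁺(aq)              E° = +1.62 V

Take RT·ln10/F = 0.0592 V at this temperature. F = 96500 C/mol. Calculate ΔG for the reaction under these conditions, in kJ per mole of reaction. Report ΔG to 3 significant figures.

−144 kJ/mol

The standard cell potential is +1.62 − (+0.84) = +0.78 V, with n = 2 electrons in the balanced equation.
Here Q = ([Ce³⁺(aq)]^2·[Hg²⁺(aq)]) / [Ce⁴⁺(aq)]^2 = 11.8 (log Q = 1.071), giving E = +0.78 − (0.0592/2)·(1.071) = +0.7483 V.
Finally ΔG = −nFE = −(2)(96500 C/mol)(+0.7483 V) = −144 kJ/mol.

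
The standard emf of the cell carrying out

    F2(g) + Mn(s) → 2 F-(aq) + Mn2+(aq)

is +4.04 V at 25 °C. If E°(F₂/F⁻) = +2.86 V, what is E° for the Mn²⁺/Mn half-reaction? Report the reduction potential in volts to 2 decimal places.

−1.18 V

In the reaction as written the F₂/F⁻ couple is reduced (cathode) and Mn²⁺/Mn is oxidized (anode), so E°cell = E°(F₂/F⁻) − E°(Mn²⁺/Mn).
E°(Mn²⁺/Mn) = E°(cathode) − E°cell = +2.86 − (+4.04) = −1.18 V.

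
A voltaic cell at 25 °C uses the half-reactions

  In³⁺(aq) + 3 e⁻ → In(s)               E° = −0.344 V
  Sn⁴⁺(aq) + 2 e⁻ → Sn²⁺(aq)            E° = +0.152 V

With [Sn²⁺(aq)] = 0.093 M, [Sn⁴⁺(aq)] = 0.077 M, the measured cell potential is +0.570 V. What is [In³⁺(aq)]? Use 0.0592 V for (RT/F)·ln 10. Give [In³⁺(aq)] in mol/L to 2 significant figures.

With Sn⁴⁺/Sn²⁺ at the cathode and In³⁺/In at the anode, E°cell = +0.152 − (−0.344) = +0.496 V (n = 6).
From the Nernst equation, log Q = n(E° − E)/0.0592 = 6·(+0.496 − (+0.570))/0.0592 = −7.500.
For 3 Sn⁴⁺(aq) + 2 In(s) → 3 Sn²⁺(aq) + 2 In³⁺(aq), the reaction quotient is Q = ([Sn²⁺(aq)]^3·[In³⁺(aq)]^2) / [Sn⁴⁺(aq)]^3.
Solving for the unknown gives log [In³⁺(aq)] = −3.873, so [In³⁺(aq)] ≈ 0.00013 M.

0.00013 M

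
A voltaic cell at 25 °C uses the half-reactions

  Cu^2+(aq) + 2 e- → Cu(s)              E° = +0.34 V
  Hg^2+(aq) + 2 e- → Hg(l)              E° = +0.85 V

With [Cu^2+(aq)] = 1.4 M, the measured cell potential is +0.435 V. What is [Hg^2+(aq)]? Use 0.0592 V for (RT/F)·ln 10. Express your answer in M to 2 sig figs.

0.0041 M

The Hg²⁺/Hg couple has the larger reduction potential, so it is the cathode: E°cell = +0.85 − (+0.34) = +0.51 V and n = 2.
Since E = E° − (0.0592/n)·log Q, log Q = n(E° − E)/0.0592 = 2.534.
Balancing electrons gives Hg^2+(aq) + Cu(s) → Hg(l) + Cu^2+(aq); thus Q = [Cu^2+(aq)] / [Hg^2+(aq)].
Substituting the known concentrations and solving, log [Hg^2+(aq)] = −2.388 and [Hg^2+(aq)] = 0.0041 M.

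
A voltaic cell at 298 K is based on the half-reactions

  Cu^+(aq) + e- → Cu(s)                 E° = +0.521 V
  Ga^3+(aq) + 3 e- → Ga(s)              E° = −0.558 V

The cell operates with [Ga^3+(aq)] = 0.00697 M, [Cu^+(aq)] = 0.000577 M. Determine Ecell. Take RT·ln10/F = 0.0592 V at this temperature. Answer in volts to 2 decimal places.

The Cu⁺/Cu couple has the more positive E°, so it is the cathode; Ga³⁺/Ga is the anode.
E°cell = E°cat − E°an = +0.521 − (−0.558) = +1.079 V; n = 3.
Balancing gives 3 Cu^+(aq) + Ga(s) → 3 Cu(s) + Ga^3+(aq); hence Q = [Ga^3+(aq)] / [Cu^+(aq)]^3 = 3.63×10^7 (log Q = 7.560).
Applying E = E° − (RT ln10/nF)·log Q gives +1.079 − (0.0592/3)(7.560) = +0.93 V.

+0.93 V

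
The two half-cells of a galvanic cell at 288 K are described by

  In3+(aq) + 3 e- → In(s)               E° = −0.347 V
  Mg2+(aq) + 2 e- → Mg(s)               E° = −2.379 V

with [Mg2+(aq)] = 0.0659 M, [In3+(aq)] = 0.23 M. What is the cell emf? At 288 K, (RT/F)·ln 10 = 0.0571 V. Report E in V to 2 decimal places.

In³⁺/In is reduced (cathode, E° = −0.347 V) and Mg²⁺/Mg is oxidized (anode).
E°cell = E°cat − E°an = −0.347 − (−2.379) = +2.032 V; n = 6.
For the overall reaction 2 In3+(aq) + 3 Mg(s) → 2 In(s) + 3 Mg2+(aq), Q = [Mg2+(aq)]^3 / [In3+(aq)]^2 = 0.00541, giving log Q = −2.267.
By the Nernst equation, E = +2.032 − (0.0571/6)·(−2.267) = +2.05 V.

+2.05 V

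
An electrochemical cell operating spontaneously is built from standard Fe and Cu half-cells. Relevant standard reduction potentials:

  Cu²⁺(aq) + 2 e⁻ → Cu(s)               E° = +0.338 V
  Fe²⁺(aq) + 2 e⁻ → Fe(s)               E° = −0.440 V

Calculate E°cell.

The Cu²⁺/Cu couple has the higher E°, so Cu ion is reduced (cathode) and Fe is oxidized (anode).
E°cell = E°(cathode) − E°(anode) = +0.338 − (−0.440) = +0.778 V.

+0.778 V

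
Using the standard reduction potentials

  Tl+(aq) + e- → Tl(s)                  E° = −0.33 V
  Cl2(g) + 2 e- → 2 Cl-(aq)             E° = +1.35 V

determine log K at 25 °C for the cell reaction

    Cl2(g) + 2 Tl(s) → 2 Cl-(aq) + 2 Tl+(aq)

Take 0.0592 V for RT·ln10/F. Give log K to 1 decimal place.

The Cl₂/Cl⁻ couple is reduced (cathode); E°cell = +1.35 − (−0.33) = +1.68 V with n = 2.
At equilibrium E = 0, so log K = nE°cell / 0.0592 = (2)(+1.68) / 0.0592 = 56.8.

log K = 56.8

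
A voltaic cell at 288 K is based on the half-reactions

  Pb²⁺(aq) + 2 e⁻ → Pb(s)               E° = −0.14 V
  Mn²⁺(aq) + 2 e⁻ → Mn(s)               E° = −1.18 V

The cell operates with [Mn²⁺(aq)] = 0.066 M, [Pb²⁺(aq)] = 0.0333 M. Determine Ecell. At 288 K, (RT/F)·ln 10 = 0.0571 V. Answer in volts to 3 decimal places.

Since E°(Pb²⁺/Pb) > E°(Mn²⁺/Mn), Pb²⁺/Pb serves as the cathode.
E°cell = −0.14 − (−1.18) = +1.04 V, with n = 2 electrons transferred.
Balancing gives Pb²⁺(aq) + Mn(s) → Pb(s) + Mn²⁺(aq); hence Q = [Mn²⁺(aq)] / [Pb²⁺(aq)] = 1.98 (log Q = 0.297).
Applying E = E° − (RT ln10/nF)·log Q gives +1.04 − (0.0571/2)(0.297) = +1.032 V.

+1.032 V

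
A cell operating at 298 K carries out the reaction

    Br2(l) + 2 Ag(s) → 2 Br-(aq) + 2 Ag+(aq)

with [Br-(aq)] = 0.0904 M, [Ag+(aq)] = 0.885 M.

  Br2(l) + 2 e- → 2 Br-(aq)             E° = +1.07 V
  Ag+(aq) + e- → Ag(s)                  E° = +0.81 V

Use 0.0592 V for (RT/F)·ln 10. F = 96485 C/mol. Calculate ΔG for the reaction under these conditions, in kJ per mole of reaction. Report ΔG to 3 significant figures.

−62.7 kJ/mol

The standard cell potential is +1.07 − (+0.81) = +0.26 V, with n = 2 electrons in the balanced equation.
The reaction quotient is [Br-(aq)]^2·[Ag+(aq)]^2 = 0.0064; by Nernst, E = +0.26 − (0.0592/2)(−2.194) = +0.3249 V.
Then ΔG = −nFE = −2 × 96485 × +0.3249 J/mol = −62.7 kJ/mol.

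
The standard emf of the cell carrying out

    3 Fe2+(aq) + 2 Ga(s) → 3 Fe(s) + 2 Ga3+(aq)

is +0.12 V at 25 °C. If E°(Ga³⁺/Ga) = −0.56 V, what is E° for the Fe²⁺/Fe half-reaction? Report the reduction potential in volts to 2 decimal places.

In the reaction as written the Fe²⁺/Fe couple is reduced (cathode) and Ga³⁺/Ga is oxidized (anode), so E°cell = E°(Fe²⁺/Fe) − E°(Ga³⁺/Ga).
E°(Fe²⁺/Fe) = E°cell + E°(anode) = +0.12 + (−0.56) = −0.44 V.

−0.44 V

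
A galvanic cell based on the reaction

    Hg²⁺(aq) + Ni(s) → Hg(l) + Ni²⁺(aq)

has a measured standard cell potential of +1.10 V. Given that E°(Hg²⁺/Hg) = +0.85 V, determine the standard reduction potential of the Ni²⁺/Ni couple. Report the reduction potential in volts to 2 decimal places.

−0.25 V

In the reaction as written the Hg²⁺/Hg couple is reduced (cathode) and Ni²⁺/Ni is oxidized (anode), so E°cell = E°(Hg²⁺/Hg) − E°(Ni²⁺/Ni).
E°(Ni²⁺/Ni) = E°(cathode) − E°cell = +0.85 − (+1.10) = −0.25 V.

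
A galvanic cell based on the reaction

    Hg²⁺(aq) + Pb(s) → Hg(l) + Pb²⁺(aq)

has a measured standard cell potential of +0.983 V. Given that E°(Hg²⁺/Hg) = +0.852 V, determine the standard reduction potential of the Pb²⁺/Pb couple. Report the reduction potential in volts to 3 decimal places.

−0.131 V

In the reaction as written the Hg²⁺/Hg couple is reduced (cathode) and Pb²⁺/Pb is oxidized (anode), so E°cell = E°(Hg²⁺/Hg) − E°(Pb²⁺/Pb).
E°(Pb²⁺/Pb) = E°(cathode) − E°cell = +0.852 − (+0.983) = −0.131 V.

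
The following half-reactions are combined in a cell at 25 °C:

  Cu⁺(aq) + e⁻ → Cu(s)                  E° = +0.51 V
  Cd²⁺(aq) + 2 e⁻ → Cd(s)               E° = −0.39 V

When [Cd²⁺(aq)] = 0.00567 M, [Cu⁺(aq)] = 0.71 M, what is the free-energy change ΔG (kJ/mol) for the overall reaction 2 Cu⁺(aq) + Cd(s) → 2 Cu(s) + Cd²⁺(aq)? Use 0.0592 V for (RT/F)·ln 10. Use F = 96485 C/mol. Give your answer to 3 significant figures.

The standard cell potential is +0.51 − (−0.39) = +0.90 V, with n = 2 electrons in the balanced equation.
Here Q = [Cd²⁺(aq)] / [Cu⁺(aq)]^2 = 0.0112 (log Q = −1.949), giving E = +0.90 − (0.0592/2)·(−1.949) = +0.9577 V.
Then ΔG = −nFE = −2 × 96485 × +0.9577 J/mol = −185 kJ/mol.

−185 kJ/mol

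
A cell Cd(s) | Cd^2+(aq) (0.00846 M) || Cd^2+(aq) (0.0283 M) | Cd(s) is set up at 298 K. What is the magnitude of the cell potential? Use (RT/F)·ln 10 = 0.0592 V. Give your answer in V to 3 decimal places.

0.016 V

For a concentration cell E°cell = 0, since both electrodes use the same couple.
The compartment with the higher Cd^2+(aq) concentration (0.0283 M) acts as the cathode; ions are reduced there and produced at the dilute (0.00846 M) anode.
With n = 2, Ecell = −(0.0592/2)·log([dilute]/[conc]) = −(0.0592/2)·log(0.00846/0.0283) = +0.016 V.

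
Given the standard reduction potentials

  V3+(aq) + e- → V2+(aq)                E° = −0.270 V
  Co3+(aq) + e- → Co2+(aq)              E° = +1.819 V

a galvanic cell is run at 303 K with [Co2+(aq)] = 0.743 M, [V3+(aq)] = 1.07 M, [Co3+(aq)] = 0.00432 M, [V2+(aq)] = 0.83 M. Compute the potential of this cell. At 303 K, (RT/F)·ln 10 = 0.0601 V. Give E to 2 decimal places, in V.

The Co³⁺/Co²⁺ couple has the more positive E°, so it is the cathode; V³⁺/V²⁺ is the anode.
The standard potential is +1.819 − (−0.270) = +2.089 V and the balanced reaction transfers n = 1 electron.
Balancing gives Co3+(aq) + V2+(aq) → Co2+(aq) + V3+(aq); hence Q = ([Co2+(aq)]·[V3+(aq)]) / ([Co3+(aq)]·[V2+(aq)]) = 222 (log Q = 2.346).
By the Nernst equation, E = +2.089 − (0.0601/1)·(2.346) = +1.95 V.

+1.95 V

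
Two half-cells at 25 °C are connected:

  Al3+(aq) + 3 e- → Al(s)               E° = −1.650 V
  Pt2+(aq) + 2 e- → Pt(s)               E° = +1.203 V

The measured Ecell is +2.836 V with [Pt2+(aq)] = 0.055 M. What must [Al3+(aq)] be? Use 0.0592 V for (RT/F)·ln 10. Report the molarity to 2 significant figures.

The Pt²⁺/Pt couple has the larger reduction potential, so it is the cathode: E°cell = +1.203 − (−1.650) = +2.853 V and n = 6.
Since E = E° − (0.0592/n)·log Q, log Q = n(E° − E)/0.0592 = 1.723.
For 3 Pt2+(aq) + 2 Al(s) → 3 Pt(s) + 2 Al3+(aq), the reaction quotient is Q = [Al3+(aq)]^2 / [Pt2+(aq)]^3.
Isolating [Al3+(aq)] in Q = 10^{1.723} yields log [Al3+(aq)] = −1.028, i.e. 0.094 M.

0.094 M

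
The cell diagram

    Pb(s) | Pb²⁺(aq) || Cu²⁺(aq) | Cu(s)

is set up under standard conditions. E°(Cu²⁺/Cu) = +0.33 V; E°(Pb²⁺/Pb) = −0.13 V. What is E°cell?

+0.46 V

By convention the left-hand electrode in cell notation is the anode (oxidation) and the right-hand electrode is the cathode (reduction).
E°cell = E°(right) − E°(left) = +0.33 − (−0.13) = +0.46 V.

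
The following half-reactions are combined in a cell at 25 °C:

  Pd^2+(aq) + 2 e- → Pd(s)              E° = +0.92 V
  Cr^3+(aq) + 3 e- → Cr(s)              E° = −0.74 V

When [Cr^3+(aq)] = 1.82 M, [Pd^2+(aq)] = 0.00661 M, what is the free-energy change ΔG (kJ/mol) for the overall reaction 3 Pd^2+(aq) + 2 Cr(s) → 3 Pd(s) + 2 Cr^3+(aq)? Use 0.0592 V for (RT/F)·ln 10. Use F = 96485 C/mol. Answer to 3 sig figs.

−921 kJ/mol

With Pd²⁺/Pd reduced at the cathode, E°cell = +0.92 − (−0.74) = +1.66 V and n = 6.
Here Q = [Cr^3+(aq)]^2 / [Pd^2+(aq)]^3 = 1.15×10^7 (log Q = 7.060), giving E = +1.66 − (0.0592/6)·(7.060) = +1.5903 V.
Finally ΔG = −nFE = −(6)(96485 C/mol)(+1.5903 V) = −921 kJ/mol.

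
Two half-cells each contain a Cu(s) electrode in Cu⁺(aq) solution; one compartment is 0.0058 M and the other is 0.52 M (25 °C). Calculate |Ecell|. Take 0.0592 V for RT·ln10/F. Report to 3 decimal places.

For a concentration cell E°cell = 0, since both electrodes use the same couple.
The compartment with the higher Cu⁺(aq) concentration (0.52 M) acts as the cathode; ions are reduced there and produced at the dilute (0.0058 M) anode.
With n = 1, Ecell = −(0.0592/1)·log([dilute]/[conc]) = −(0.0592/1)·log(0.0058/0.52) = +0.116 V.

0.116 V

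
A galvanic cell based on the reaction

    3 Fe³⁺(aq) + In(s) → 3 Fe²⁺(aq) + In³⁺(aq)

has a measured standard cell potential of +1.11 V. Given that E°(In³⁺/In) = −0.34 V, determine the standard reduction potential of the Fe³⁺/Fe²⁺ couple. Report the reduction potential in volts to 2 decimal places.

In the reaction as written the Fe³⁺/Fe²⁺ couple is reduced (cathode) and In³⁺/In is oxidized (anode), so E°cell = E°(Fe³⁺/Fe²⁺) − E°(In³⁺/In).
E°(Fe³⁺/Fe²⁺) = E°cell + E°(anode) = +1.11 + (−0.34) = +0.77 V.

+0.77 V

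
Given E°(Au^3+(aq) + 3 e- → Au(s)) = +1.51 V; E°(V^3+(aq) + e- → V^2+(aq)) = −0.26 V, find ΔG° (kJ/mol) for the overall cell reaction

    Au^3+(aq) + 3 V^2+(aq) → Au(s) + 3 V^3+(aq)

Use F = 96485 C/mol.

In the reaction as written Au^3+(aq) is reduced, so the Au³⁺/Au couple is the cathode and V³⁺/V²⁺ is the anode.
E°cell = +1.51 − (−0.26) = +1.77 V; balancing electrons gives n = 3.
ΔG° = −nFE°cell = −(3)(96485)(+1.77) J/mol = −512 kJ/mol.

−512 kJ/mol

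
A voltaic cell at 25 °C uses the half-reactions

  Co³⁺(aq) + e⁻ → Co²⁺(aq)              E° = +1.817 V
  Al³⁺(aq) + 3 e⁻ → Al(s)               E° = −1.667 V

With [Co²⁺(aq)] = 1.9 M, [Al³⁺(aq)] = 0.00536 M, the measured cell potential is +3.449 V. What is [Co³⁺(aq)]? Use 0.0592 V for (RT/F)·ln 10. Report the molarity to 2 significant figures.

0.085 M

The Co³⁺/Co²⁺ couple has the larger reduction potential, so it is the cathode: E°cell = +1.817 − (−1.667) = +3.484 V and n = 3.
From the Nernst equation, log Q = n(E° − E)/0.0592 = 3·(+3.484 − (+3.449))/0.0592 = 1.774.
Balancing electrons gives 3 Co³⁺(aq) + Al(s) → 3 Co²⁺(aq) + Al³⁺(aq); thus Q = ([Co²⁺(aq)]^3·[Al³⁺(aq)]) / [Co³⁺(aq)]^3.
Substituting the known concentrations and solving, log [Co³⁺(aq)] = −1.070 and [Co³⁺(aq)] = 0.085 M.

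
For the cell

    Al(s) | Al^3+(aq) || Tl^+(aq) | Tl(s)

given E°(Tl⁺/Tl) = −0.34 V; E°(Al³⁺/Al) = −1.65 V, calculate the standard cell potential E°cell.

+1.31 V

By convention the left-hand electrode in cell notation is the anode (oxidation) and the right-hand electrode is the cathode (reduction).
E°cell = E°(right) − E°(left) = −0.34 − (−1.65) = +1.31 V.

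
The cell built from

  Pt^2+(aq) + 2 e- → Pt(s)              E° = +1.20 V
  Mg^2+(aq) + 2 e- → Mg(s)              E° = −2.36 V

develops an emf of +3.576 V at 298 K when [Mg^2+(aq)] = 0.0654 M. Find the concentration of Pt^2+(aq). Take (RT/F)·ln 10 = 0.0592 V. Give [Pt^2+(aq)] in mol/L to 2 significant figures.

0.23 M

With Pt²⁺/Pt at the cathode and Mg²⁺/Mg at the anode, E°cell = +1.20 − (−2.36) = +3.56 V (n = 2).
Since E = E° − (0.0592/n)·log Q, log Q = n(E° − E)/0.0592 = −0.541.
The balanced reaction is Pt^2+(aq) + Mg(s) → Pt(s) + Mg^2+(aq), so Q = [Mg^2+(aq)] / [Pt^2+(aq)].
Solving for the unknown gives log [Pt^2+(aq)] = −0.643, so [Pt^2+(aq)] ≈ 0.23 M.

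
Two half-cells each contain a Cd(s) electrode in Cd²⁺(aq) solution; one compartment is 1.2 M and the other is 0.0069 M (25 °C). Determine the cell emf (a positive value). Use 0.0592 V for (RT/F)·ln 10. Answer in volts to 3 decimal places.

0.066 V

For a concentration cell E°cell = 0, since both electrodes use the same couple.
The compartment with the higher Cd²⁺(aq) concentration (1.2 M) acts as the cathode; ions are reduced there and produced at the dilute (0.0069 M) anode.
With n = 2, Ecell = −(0.0592/2)·log([dilute]/[conc]) = −(0.0592/2)·log(0.0069/1.2) = +0.066 V.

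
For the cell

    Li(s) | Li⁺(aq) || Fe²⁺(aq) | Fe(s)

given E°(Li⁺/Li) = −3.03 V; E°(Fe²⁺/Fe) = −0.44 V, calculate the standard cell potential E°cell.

By convention the left-hand electrode in cell notation is the anode (oxidation) and the right-hand electrode is the cathode (reduction).
E°cell = E°(right) − E°(left) = −0.44 − (−3.03) = +2.59 V.

+2.59 V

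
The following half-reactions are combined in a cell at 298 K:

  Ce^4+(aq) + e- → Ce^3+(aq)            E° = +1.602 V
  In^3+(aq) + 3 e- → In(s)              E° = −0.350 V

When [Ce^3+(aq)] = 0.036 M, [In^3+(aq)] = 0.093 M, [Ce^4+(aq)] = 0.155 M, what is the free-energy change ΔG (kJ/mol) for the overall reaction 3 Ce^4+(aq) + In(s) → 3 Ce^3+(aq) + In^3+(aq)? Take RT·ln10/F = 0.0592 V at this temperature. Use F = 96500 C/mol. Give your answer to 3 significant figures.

−582 kJ/mol

With Ce⁴⁺/Ce³⁺ reduced at the cathode, E°cell = +1.602 − (−0.350) = +1.952 V and n = 3.
Here Q = ([Ce^3+(aq)]^3·[In^3+(aq)]) / [Ce^4+(aq)]^3 = 0.00117 (log Q = −2.934), giving E = +1.952 − (0.0592/3)·(−2.934) = +2.0099 V.
Then ΔG = −nFE = −3 × 96500 × +2.0099 J/mol = −582 kJ/mol.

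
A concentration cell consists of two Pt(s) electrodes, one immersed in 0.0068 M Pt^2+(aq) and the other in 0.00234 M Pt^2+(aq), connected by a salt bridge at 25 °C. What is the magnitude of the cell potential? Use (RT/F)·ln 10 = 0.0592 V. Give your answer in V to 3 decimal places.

0.014 V

For a concentration cell E°cell = 0, since both electrodes use the same couple.
The compartment with the higher Pt^2+(aq) concentration (0.0068 M) acts as the cathode; ions are reduced there and produced at the dilute (0.00234 M) anode.
With n = 2, Ecell = −(0.0592/2)·log([dilute]/[conc]) = −(0.0592/2)·log(0.00234/0.0068) = +0.014 V.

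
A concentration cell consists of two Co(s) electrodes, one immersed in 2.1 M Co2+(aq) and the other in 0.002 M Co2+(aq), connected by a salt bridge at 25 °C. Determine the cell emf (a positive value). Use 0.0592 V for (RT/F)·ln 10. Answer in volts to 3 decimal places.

For a concentration cell E°cell = 0, since both electrodes use the same couple.
The compartment with the higher Co2+(aq) concentration (2.1 M) acts as the cathode; ions are reduced there and produced at the dilute (0.002 M) anode.
With n = 2, Ecell = −(0.0592/2)·log([dilute]/[conc]) = −(0.0592/2)·log(0.002/2.1) = +0.089 V.

0.089 V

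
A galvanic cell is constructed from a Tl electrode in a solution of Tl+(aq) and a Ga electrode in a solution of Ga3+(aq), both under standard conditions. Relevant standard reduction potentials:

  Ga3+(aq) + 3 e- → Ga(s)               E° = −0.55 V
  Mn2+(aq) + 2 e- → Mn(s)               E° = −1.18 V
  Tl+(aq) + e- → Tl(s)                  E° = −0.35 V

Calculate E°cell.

Of the two couples in this cell, the one with the more positive reduction potential is reduced at the cathode: here that is Tl⁺/Tl (−0.35 V); Ga³⁺/Ga (−0.55 V) is the anode.
E°cell = E°(cathode) − E°(anode) = −0.35 − (−0.55) = +0.20 V.

+0.20 V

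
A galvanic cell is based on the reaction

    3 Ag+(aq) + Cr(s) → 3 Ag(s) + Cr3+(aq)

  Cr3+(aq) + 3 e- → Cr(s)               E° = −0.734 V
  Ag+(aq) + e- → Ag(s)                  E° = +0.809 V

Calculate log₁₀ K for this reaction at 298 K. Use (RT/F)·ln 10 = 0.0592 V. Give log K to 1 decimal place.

The Ag⁺/Ag couple is reduced (cathode); E°cell = +0.809 − (−0.734) = +1.543 V with n = 3.
At equilibrium E = 0, so log K = nE°cell / 0.0592 = (3)(+1.543) / 0.0592 = 78.2.

log K = 78.2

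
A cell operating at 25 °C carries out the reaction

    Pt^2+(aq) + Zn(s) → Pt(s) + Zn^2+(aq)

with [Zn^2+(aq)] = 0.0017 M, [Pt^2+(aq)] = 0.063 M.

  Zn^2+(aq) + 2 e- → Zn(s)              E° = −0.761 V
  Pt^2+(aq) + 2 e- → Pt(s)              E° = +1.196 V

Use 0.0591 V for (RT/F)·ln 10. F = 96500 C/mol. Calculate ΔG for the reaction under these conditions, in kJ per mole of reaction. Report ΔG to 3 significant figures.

With Pt²⁺/Pt reduced at the cathode, E°cell = +1.196 − (−0.761) = +1.957 V and n = 2.
Here Q = [Zn^2+(aq)] / [Pt^2+(aq)] = 0.027 (log Q = −1.569), giving E = +1.957 − (0.0591/2)·(−1.569) = +2.0034 V.
Finally ΔG = −nFE = −(2)(96500 C/mol)(+2.0034 V) = −387 kJ/mol.

−387 kJ/mol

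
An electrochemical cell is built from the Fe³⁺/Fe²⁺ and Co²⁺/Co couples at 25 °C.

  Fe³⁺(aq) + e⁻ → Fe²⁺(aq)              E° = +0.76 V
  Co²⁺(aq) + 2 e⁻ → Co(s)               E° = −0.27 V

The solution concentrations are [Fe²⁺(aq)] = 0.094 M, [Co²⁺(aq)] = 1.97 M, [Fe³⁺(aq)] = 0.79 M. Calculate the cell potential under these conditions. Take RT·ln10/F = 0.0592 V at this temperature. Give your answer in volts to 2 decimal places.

The Fe³⁺/Fe²⁺ couple has the more positive E°, so it is the cathode; Co²⁺/Co is the anode.
E°cell = +0.76 − (−0.27) = +1.03 V, with n = 2 electrons transferred.
For the overall reaction 2 Fe³⁺(aq) + Co(s) → 2 Fe²⁺(aq) + Co²⁺(aq), Q = ([Fe²⁺(aq)]^2·[Co²⁺(aq)]) / [Fe³⁺(aq)]^2 = 0.0279, giving log Q = −1.555.
By the Nernst equation, E = +1.03 − (0.0592/2)·(−1.555) = +1.08 V.

+1.08 V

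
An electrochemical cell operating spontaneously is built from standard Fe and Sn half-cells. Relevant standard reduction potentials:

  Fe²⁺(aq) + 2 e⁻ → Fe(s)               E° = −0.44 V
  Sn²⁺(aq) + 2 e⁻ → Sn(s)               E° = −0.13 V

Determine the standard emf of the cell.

+0.31 V

Of the two couples in this cell, the one with the more positive reduction potential is reduced at the cathode: here that is Sn²⁺/Sn (−0.13 V); Fe²⁺/Fe (−0.44 V) is the anode.
E°cell = E°(cathode) − E°(anode) = −0.13 − (−0.44) = +0.31 V.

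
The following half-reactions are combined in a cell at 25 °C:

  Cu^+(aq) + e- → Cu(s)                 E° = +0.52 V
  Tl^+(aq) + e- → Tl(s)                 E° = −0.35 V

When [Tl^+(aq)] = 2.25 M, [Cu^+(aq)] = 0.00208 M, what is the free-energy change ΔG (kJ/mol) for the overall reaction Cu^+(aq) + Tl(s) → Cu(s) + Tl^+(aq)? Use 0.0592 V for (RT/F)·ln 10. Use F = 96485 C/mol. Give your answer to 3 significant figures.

The standard cell potential is +0.52 − (−0.35) = +0.87 V, with n = 1 electron in the balanced equation.
The reaction quotient is [Tl^+(aq)] / [Cu^+(aq)] = 1.08×10^3; by Nernst, E = +0.87 − (0.0592/1)(3.034) = +0.6904 V.
Then ΔG = −nFE = −1 × 96485 × +0.6904 J/mol = −66.6 kJ/mol.

−66.6 kJ/mol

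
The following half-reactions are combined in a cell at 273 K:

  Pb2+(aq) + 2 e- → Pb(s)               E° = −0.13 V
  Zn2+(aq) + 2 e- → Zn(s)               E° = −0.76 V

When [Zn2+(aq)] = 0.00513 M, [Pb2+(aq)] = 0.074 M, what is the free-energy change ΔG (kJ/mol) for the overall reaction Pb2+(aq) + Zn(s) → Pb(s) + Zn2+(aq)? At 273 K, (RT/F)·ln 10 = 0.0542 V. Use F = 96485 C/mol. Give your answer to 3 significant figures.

With Pb²⁺/Pb reduced at the cathode, E°cell = −0.13 − (−0.76) = +0.63 V and n = 2.
The reaction quotient is [Zn2+(aq)] / [Pb2+(aq)] = 0.0693; by Nernst, E = +0.63 − (0.0542/2)(−1.159) = +0.6614 V.
Finally ΔG = −nFE = −(2)(96485 C/mol)(+0.6614 V) = −128 kJ/mol.

−128 kJ/mol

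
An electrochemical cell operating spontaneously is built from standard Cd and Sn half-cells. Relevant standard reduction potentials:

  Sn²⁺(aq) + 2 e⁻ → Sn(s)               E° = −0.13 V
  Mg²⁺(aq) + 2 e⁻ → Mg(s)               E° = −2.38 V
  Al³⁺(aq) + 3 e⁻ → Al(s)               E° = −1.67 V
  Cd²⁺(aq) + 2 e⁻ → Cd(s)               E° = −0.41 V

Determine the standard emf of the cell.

Of the two couples in this cell, the one with the more positive reduction potential is reduced at the cathode: here that is Sn²⁺/Sn (−0.13 V); Cd²⁺/Cd (−0.41 V) is the anode.
E°cell = E°(cathode) − E°(anode) = −0.13 − (−0.41) = +0.28 V.

+0.28 V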